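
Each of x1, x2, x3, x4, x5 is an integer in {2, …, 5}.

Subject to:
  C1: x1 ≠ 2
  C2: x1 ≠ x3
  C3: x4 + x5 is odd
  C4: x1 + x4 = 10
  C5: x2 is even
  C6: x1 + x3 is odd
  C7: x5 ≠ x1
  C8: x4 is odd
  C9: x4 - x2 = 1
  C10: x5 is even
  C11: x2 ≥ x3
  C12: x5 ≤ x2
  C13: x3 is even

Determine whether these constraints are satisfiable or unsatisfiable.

Satisfiable

One satisfying assignment is x1 = 5, x2 = 4, x3 = 4, x4 = 5, x5 = 4.
For the less obvious constraints — constraint 4: x1 + x4 = 10; constraint 9: x4 - x2 = 1 — and the others hold by inspection.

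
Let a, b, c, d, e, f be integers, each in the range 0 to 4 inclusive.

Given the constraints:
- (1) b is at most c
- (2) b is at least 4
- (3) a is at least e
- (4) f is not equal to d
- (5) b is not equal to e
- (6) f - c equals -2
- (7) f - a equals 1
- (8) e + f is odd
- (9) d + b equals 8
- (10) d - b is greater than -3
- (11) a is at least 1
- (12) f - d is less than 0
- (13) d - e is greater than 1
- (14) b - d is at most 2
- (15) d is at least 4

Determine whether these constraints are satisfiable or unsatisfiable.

Satisfiable

One satisfying assignment is a = 1, b = 4, c = 4, d = 4, e = 1, f = 2.
For the less obvious constraints — constraint 6: f - c = -2; constraint 7: f - a = 1; constraint 9: d + b = 8 — and the others hold by inspection.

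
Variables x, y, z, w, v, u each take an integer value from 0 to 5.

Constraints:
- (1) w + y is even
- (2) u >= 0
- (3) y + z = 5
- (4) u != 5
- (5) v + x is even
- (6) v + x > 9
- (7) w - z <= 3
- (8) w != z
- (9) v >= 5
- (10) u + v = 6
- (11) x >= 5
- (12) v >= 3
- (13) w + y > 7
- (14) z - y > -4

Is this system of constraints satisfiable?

Satisfiable

One satisfying assignment is x = 5, y = 3, z = 2, w = 5, v = 5, u = 1.
For the less obvious constraints — constraint 3: y + z = 5; constraint 6: v + x = 10; constraint 7: w - z = 3 — and the others hold by inspection.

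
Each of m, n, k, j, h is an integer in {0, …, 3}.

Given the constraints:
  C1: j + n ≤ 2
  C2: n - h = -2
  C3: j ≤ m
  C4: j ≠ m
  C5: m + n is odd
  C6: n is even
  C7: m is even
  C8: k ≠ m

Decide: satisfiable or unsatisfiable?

Unsatisfiable

Constraint 7 makes m even and constraint 6 makes n even, so m + n must be even. Constraint 5 says m + n is odd — contradiction.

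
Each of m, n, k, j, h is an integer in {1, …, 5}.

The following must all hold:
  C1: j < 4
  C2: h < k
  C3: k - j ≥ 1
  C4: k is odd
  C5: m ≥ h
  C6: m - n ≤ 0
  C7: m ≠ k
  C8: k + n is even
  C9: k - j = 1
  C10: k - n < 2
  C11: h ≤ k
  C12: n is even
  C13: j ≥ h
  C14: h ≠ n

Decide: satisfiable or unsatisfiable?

Constraint 4 makes k odd and constraint 12 makes n even, so k + n must be odd. Constraint 8 says k + n is even — contradiction.

Unsatisfiable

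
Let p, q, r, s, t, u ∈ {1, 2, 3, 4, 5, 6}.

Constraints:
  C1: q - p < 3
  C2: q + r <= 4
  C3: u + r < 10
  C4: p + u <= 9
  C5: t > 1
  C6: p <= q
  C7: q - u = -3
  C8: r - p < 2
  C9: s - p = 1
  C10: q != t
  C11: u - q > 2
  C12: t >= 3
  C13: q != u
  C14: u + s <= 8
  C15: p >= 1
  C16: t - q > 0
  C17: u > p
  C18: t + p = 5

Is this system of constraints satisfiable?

Satisfiable

Take p = 1, q = 2, r = 2, s = 2, t = 4, u = 5. Then constraint 1: q - p = 1; constraint 2: q + r = 4, and every other listed constraint is also met.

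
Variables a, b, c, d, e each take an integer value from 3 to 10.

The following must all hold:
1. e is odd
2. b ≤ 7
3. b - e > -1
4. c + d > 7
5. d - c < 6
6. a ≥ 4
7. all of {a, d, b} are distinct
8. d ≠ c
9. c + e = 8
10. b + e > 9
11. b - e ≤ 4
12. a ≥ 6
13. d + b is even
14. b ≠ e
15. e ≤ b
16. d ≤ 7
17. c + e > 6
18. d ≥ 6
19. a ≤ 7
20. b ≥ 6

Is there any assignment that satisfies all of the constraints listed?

Constraints 2, 12, 16, 18, 19, and 20 confine each of a, d, b to the 2 values {6, 7}.
Constraint 7 requires all 3 of them to be distinct, but only 2 values are available — impossible by the pigeonhole principle.

Unsatisfiable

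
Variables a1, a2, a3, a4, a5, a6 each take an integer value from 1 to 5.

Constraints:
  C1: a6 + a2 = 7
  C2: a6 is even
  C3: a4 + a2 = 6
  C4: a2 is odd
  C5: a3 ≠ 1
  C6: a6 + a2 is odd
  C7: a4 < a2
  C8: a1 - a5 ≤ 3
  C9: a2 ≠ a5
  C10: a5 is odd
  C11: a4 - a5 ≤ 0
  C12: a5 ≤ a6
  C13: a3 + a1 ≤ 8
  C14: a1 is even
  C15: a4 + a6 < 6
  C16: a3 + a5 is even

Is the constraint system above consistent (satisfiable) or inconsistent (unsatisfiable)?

Satisfiable

The assignment a1 = 2, a2 = 5, a3 = 5, a4 = 1, a5 = 1, a6 = 2 works:
  constraint 1 holds since a6 + a2 = 7.
  constraint 3 holds since a4 + a2 = 6.
  constraint 8 holds since a1 - a5 = 1.
The rest check out directly.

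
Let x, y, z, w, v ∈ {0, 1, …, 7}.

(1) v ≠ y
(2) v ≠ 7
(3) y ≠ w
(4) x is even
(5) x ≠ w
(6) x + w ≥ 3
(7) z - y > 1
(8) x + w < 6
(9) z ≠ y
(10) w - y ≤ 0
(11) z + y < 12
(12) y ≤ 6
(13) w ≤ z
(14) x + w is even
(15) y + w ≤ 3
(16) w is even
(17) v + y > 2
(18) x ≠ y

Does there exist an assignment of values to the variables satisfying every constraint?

Satisfiable

Try x = 4, y = 3, z = 6, w = 0, v = 0.
Check constraint 6: x + w = 4; constraint 7: z - y = 3. The remaining constraints are straightforward to verify.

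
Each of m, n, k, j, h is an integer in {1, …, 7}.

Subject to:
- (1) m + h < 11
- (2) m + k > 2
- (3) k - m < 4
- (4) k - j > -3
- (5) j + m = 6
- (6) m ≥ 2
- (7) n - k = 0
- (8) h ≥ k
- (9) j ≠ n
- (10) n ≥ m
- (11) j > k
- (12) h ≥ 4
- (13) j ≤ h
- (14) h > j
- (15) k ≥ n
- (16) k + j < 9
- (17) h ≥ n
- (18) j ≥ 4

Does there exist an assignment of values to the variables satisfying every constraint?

Try m = 2, n = 3, k = 3, j = 4, h = 6.
Check constraint 1: m + h = 8; constraint 2: m + k = 5; constraint 3: k - m = 1. The remaining constraints are straightforward to verify.

Satisfiable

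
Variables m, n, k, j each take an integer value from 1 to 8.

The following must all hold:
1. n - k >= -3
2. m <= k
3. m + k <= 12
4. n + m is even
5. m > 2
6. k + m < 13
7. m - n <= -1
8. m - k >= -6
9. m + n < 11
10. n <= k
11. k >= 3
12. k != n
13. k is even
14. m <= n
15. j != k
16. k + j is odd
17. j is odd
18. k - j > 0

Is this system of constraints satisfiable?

Satisfiable

The assignment m = 3, n = 5, k = 8, j = 5 works:
  constraint 1 holds since n - k = -3.
  constraint 3 holds since m + k = 11.
  constraint 6 holds since k + m = 11.
The rest check out directly.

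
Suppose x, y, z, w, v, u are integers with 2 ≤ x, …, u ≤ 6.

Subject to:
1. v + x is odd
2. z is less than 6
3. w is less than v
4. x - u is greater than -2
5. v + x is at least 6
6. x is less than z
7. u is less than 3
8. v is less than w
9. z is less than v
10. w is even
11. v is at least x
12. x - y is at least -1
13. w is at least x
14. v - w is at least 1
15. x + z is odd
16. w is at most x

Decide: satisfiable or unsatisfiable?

Unsatisfiable

Constraints 6, 8, 9, and 16 give w ≤ x, x < z, z < v, v < w. Chaining: w ≤ x < z < v < w, which forces w < w — impossible.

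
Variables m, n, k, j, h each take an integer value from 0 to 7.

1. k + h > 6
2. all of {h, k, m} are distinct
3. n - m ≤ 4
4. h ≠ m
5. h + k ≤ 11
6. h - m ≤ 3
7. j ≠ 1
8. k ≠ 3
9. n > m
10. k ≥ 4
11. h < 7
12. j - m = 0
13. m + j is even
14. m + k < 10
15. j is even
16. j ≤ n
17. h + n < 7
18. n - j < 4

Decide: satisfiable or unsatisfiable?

Try m = 0, n = 2, k = 7, j = 0, h = 2.
Check constraint 1: k + h = 9; constraint 3: n - m = 2. The remaining constraints are straightforward to verify.

Satisfiable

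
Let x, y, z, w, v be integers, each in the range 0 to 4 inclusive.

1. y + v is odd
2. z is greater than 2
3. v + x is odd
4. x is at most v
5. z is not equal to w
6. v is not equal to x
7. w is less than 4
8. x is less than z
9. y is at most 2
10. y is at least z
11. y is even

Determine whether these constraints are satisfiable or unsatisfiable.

From constraint 2: z ≥ 3. From constraints 9 and 10: z ≤ y and y ≤ 2, so z ≤ 2. But 2 < 3, so no value of z works.

Unsatisfiable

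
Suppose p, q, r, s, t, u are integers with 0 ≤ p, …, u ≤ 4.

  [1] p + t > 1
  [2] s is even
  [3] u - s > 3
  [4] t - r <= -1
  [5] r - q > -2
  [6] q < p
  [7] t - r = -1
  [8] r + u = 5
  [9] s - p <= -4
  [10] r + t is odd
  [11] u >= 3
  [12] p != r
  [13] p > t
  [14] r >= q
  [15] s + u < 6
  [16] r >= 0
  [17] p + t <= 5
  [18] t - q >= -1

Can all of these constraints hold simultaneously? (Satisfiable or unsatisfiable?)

Satisfiable

The assignment p = 4, q = 0, r = 1, s = 0, t = 0, u = 4 works:
  constraint 1 holds since p + t = 4.
  constraint 3 holds since u - s = 4.
  constraint 4 holds since t - r = -1.
The rest check out directly.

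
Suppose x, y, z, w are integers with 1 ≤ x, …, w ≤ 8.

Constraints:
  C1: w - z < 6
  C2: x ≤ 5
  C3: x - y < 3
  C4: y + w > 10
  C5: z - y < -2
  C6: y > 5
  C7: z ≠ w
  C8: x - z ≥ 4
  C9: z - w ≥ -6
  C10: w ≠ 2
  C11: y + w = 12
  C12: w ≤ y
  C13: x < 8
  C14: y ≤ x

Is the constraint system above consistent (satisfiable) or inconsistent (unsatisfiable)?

Unsatisfiable

From constraint 6: y ≥ 6. From constraints 2 and 14: y ≤ x and x ≤ 5, so y ≤ 5. But 5 < 6, so no value of y works.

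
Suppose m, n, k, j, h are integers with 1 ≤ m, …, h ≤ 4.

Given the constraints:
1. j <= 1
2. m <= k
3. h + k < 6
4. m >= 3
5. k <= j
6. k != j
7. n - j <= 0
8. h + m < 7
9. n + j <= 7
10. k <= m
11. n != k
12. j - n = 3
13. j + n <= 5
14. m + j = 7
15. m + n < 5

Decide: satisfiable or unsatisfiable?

Unsatisfiable

From constraints 2 and 4: k ≥ m and m ≥ 3, so k ≥ 3. From constraints 1 and 5: k ≤ j and j ≤ 1, so k ≤ 1. But 1 < 3, so no value of k works.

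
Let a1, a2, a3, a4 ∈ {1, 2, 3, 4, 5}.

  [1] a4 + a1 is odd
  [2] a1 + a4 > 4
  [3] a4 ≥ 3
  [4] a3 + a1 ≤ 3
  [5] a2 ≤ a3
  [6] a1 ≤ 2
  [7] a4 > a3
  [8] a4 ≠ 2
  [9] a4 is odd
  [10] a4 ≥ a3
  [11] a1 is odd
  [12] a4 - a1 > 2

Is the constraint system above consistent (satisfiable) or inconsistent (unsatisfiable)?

Unsatisfiable

Constraint 9 makes a4 odd and constraint 11 makes a1 odd, so a4 + a1 must be even. Constraint 1 says a4 + a1 is odd — contradiction.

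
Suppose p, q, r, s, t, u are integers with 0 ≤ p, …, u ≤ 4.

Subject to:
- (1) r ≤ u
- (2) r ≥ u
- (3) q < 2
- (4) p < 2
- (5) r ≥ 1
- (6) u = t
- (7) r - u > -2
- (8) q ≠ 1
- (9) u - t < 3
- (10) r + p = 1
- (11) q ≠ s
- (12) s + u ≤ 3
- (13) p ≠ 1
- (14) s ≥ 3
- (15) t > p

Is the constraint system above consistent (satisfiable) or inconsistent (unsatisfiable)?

Unsatisfiable

From constraint 14: s ≥ 3. From constraints 1 and 5: u ≥ r ≥ 1. Hence s + u ≥ 4. But constraint 12 requires s + u ≤ 3, and 3 < 4. Contradiction.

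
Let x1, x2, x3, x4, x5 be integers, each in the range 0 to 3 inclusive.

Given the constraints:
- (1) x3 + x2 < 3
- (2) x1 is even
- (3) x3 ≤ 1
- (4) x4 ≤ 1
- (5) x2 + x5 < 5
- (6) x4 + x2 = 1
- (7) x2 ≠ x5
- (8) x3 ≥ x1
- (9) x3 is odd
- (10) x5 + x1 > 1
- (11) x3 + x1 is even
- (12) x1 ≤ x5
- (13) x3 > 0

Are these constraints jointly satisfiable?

Unsatisfiable

Constraint 9 makes x3 odd and constraint 2 makes x1 even, so x3 + x1 must be odd. Constraint 11 says x3 + x1 is even — contradiction.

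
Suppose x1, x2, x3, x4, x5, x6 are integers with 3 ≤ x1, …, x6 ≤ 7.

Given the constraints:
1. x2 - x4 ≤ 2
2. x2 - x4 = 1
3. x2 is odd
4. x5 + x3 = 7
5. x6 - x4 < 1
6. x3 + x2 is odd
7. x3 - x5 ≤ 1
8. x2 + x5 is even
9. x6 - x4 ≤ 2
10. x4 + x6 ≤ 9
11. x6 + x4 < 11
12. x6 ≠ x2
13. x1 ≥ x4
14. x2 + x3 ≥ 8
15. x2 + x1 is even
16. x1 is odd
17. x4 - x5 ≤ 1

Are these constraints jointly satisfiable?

Satisfiable

Take x1 = 5, x2 = 5, x3 = 4, x4 = 4, x5 = 3, x6 = 4. Then constraint 1: x2 - x4 = 1; constraint 2: x2 - x4 = 1, and every other listed constraint is also met.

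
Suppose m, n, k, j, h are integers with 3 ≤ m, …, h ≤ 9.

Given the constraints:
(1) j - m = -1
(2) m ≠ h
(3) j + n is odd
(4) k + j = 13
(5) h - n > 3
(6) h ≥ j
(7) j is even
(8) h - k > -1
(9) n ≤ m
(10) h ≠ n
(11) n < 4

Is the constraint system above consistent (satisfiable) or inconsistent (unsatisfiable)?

Setting (m, n, k, j, h) = (7, 3, 7, 6, 8) satisfies everything: constraint 1: j - m = -1; constraint 4: k + j = 13; constraint 5: h - n = 5, and the others follow.

Satisfiable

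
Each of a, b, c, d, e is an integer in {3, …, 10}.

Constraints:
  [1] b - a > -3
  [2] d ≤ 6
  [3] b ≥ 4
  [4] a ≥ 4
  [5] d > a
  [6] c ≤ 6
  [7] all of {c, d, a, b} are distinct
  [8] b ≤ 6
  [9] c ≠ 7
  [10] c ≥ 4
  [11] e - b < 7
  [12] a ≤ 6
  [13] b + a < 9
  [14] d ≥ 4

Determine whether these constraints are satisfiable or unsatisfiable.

Constraints 2, 3, 4, 6, 8, 10, 12, and 14 confine each of c, d, a, b to the 3 values {4, …, 6}.
Constraint 7 requires all 4 of them to be distinct, but only 3 values are available — impossible by the pigeonhole principle.

Unsatisfiable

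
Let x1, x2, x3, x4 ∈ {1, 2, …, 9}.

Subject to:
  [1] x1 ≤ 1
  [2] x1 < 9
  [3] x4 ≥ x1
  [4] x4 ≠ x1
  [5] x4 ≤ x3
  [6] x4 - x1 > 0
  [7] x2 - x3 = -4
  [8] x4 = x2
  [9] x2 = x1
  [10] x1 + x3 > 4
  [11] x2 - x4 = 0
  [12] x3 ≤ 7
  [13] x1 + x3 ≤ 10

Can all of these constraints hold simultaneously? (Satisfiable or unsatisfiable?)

Unsatisfiable

From constraints 8 and 9, x4 = x2 = x1, so x4 = x1. But constraint 4 says x4 ≠ x1. Contradiction.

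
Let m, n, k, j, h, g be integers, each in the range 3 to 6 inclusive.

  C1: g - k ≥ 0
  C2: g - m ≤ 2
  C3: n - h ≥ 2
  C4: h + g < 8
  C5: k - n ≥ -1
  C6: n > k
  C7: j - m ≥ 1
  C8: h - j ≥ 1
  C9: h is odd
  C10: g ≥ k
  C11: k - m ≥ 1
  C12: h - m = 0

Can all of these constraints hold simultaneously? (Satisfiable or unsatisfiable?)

Constraints 1, 2, 3, 5, 7, and 8 give k − n ≥ -1, n − h ≥ 2, h − j ≥ 1, j − m ≥ 1, m − g ≥ -2, g − k ≥ 0.
Adding all 6 inequalities: the left sides telescope to 0, and the right sides sum to (-1) + 2 + 1 + 1 + (-2) + 0 = 1. So 0 ≥ 1, which is false.

Unsatisfiable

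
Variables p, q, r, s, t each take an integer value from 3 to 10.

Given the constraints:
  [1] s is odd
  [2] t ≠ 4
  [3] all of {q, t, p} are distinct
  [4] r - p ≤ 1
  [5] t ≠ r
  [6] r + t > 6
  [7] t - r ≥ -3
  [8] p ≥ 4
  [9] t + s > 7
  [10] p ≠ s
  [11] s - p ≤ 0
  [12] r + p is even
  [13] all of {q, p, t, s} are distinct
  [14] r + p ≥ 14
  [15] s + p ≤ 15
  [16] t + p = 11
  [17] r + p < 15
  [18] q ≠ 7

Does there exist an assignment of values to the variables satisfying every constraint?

One satisfying assignment is p = 8, q = 6, r = 6, s = 7, t = 3.
For the less obvious constraints — constraint 4: r - p = -2; constraint 6: r + t = 9; constraint 7: t - r = -3 — and the others hold by inspection.

Satisfiable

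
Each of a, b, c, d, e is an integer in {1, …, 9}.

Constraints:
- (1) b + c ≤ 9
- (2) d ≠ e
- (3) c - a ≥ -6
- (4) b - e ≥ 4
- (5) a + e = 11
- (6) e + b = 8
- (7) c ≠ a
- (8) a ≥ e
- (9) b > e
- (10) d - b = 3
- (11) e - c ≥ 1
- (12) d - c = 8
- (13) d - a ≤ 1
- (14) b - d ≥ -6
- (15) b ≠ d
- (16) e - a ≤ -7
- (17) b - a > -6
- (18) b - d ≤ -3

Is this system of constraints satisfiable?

Constraints 3, 4, 11, 13, and 18 give c − a ≥ -6, a − d ≥ -1, d − b ≥ 3, b − e ≥ 4, e − c ≥ 1.
Adding all 5 inequalities: the left sides telescope to 0, and the right sides sum to (-6) + (-1) + 3 + 4 + 1 = 1. So 0 ≥ 1, which is false.

Unsatisfiable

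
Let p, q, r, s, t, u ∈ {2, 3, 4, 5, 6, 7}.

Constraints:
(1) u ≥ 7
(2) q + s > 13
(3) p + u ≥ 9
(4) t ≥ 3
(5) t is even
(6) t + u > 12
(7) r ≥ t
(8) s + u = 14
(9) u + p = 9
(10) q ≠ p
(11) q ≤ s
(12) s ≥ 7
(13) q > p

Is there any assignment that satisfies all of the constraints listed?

Setting (p, q, r, s, t, u) = (2, 7, 7, 7, 6, 7) satisfies everything: constraint 2: q + s = 14; constraint 3: p + u = 9, and the others follow.

Satisfiable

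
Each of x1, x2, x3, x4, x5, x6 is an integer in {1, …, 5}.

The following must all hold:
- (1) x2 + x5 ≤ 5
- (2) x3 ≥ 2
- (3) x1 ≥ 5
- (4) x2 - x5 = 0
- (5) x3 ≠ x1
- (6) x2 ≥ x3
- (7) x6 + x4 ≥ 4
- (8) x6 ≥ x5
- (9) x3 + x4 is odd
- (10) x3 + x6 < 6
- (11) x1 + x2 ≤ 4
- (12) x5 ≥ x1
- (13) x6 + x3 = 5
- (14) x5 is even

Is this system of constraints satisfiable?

From constraints 2 and 6: x2 ≥ x3 ≥ 2. From constraints 3 and 12: x5 ≥ x1 ≥ 5. Hence x2 + x5 ≥ 7. But constraint 1 requires x2 + x5 ≤ 5, and 5 < 7. Contradiction.

Unsatisfiable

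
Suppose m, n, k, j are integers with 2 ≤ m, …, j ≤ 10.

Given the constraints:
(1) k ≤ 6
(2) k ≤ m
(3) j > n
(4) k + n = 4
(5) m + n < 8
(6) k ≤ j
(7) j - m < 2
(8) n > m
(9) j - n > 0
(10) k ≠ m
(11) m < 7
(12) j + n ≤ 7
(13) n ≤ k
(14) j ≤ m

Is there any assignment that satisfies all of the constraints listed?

Constraints 3, 8, and 14 give j ≤ m, m < n, n < j. Chaining: j ≤ m < n < j, which forces j < j — impossible.

Unsatisfiable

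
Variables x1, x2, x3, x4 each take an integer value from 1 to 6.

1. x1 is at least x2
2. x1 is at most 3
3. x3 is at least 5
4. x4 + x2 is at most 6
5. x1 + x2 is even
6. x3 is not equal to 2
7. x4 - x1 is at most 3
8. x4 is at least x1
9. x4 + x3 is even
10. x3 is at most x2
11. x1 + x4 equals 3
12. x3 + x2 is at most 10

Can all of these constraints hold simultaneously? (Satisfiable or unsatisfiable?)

From constraints 3 and 10: x2 ≥ x3 and x3 ≥ 5, so x2 ≥ 5. From constraints 1 and 2: x2 ≤ x1 and x1 ≤ 3, so x2 ≤ 3. But 3 < 5, so no value of x2 works.

Unsatisfiable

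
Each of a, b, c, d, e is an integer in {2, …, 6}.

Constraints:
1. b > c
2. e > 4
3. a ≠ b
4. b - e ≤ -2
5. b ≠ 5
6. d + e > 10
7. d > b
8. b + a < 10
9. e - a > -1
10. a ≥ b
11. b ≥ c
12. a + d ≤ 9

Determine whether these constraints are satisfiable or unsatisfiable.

Setting (a, b, c, d, e) = (4, 3, 2, 5, 6) satisfies everything: constraint 4: b - e = -3; constraint 6: d + e = 11, and the others follow.

Satisfiable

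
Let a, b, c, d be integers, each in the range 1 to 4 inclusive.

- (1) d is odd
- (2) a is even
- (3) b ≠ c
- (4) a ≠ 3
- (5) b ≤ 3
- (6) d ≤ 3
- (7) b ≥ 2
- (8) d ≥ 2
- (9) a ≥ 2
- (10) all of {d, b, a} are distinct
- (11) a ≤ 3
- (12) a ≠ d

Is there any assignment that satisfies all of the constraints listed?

Unsatisfiable

Constraints 5, 6, 7, 8, 9, and 11 confine each of d, b, a to the 2 values {2, 3}.
Constraint 10 requires all 3 of them to be distinct, but only 2 values are available — impossible by the pigeonhole principle.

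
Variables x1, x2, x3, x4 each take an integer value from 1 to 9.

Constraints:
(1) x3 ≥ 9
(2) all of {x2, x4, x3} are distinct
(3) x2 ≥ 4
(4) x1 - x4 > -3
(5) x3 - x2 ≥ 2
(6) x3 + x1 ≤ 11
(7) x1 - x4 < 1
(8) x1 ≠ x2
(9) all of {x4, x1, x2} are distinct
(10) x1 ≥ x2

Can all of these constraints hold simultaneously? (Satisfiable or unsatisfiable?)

Unsatisfiable

From constraint 1: x3 ≥ 9. From constraints 3 and 10: x1 ≥ x2 ≥ 4. Hence x3 + x1 ≥ 13. But constraint 6 requires x3 + x1 ≤ 11, and 11 < 13. Contradiction.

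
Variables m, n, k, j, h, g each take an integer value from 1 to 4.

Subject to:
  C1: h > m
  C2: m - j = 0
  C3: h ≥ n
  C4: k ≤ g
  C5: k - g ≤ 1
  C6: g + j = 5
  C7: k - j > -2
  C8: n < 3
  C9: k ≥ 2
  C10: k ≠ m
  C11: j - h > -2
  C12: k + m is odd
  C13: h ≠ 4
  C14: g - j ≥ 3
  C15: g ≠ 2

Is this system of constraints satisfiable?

Setting (m, n, k, j, h, g) = (1, 2, 2, 1, 2, 4) satisfies everything: constraint 2: m - j = 0; constraint 5: k - g = -2, and the others follow.

Satisfiable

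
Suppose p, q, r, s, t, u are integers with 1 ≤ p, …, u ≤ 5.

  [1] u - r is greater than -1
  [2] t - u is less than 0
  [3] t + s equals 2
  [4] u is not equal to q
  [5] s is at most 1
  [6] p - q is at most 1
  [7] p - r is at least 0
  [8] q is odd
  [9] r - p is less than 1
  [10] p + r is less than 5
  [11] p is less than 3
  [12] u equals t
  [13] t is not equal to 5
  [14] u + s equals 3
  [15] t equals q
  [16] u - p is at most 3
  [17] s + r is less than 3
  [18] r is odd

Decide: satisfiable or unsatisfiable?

From constraints 12 and 15, u = t = q, so u = q. But constraint 4 says u ≠ q. Contradiction.

Unsatisfiable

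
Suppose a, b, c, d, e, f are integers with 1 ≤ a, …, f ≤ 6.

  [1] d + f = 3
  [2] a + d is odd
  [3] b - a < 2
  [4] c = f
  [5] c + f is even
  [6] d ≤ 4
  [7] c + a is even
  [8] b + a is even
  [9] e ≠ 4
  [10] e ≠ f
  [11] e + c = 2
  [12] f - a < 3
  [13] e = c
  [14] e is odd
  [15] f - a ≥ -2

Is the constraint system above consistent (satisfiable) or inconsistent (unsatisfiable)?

From constraints 4 and 13, e = c = f, so e = f. But constraint 10 says e ≠ f. Contradiction.

Unsatisfiable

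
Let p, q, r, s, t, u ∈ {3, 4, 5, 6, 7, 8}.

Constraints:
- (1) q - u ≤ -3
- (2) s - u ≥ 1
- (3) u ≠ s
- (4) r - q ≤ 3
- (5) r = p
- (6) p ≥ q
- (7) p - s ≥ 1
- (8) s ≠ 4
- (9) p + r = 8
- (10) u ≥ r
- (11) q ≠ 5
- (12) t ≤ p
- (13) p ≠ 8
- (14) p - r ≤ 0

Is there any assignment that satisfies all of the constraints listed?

Unsatisfiable

Constraints 1, 2, 4, 7, and 14 give q − r ≥ -3, r − p ≥ 0, p − s ≥ 1, s − u ≥ 1, u − q ≥ 3.
Adding all 5 inequalities: the left sides telescope to 0, and the right sides sum to (-3) + 0 + 1 + 1 + 3 = 2. So 0 ≥ 2, which is false.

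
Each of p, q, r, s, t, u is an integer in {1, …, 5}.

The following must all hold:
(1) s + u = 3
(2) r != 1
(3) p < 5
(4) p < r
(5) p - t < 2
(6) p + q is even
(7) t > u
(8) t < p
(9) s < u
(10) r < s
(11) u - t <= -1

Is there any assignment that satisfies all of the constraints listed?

Unsatisfiable

Constraints 4, 7, 8, 9, and 10 give p < r, r < s, s < u, u < t, t < p. Chaining: p < r < s < u < t < p, which forces p < p — impossible.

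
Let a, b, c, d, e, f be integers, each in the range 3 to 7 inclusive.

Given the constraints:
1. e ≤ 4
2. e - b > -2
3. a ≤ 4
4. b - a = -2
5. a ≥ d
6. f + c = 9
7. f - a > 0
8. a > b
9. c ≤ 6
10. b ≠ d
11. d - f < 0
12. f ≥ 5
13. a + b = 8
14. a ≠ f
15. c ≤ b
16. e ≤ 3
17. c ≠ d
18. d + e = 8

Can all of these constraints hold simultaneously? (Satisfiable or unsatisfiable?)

From constraints 3 and 5: d ≤ a ≤ 4. From constraint 16: e ≤ 3. Hence d + e ≤ 7. But constraint 18 requires d + e = 8, and 8 > 7. Contradiction.

Unsatisfiable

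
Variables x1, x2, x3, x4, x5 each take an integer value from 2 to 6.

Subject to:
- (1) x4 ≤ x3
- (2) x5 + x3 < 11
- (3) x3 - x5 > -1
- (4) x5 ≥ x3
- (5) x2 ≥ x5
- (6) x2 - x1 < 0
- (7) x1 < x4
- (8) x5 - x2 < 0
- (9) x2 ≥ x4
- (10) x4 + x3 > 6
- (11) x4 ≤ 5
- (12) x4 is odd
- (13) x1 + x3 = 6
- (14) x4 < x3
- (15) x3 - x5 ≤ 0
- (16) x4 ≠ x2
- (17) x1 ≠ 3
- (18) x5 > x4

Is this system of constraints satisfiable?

Unsatisfiable

Constraints 4, 6, 7, 8, and 14 give x3 ≤ x5, x5 < x2, x2 < x1, x1 < x4, x4 < x3. Chaining: x3 ≤ x5 < x2 < x1 < x4 < x3, which forces x3 < x3 — impossible.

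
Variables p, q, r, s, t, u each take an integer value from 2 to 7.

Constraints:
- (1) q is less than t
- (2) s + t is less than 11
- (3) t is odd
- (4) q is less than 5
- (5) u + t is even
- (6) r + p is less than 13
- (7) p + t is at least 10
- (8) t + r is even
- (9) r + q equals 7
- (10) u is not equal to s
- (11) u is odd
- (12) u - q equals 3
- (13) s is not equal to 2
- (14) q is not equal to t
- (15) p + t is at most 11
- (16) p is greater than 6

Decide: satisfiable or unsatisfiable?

Setting (p, q, r, s, t, u) = (7, 2, 5, 7, 3, 5) satisfies everything: constraint 2: s + t = 10; constraint 6: r + p = 12, and the others follow.

Satisfiable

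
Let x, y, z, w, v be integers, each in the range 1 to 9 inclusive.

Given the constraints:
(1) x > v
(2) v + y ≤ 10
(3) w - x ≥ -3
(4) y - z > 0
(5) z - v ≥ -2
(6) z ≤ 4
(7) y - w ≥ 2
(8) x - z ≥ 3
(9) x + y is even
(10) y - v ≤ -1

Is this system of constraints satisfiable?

Unsatisfiable

Constraints 3, 5, 7, 8, and 10 give x − z ≥ 3, z − v ≥ -2, v − y ≥ 1, y − w ≥ 2, w − x ≥ -3.
Adding all 5 inequalities: the left sides telescope to 0, and the right sides sum to 3 + (-2) + 1 + 2 + (-3) = 1. So 0 ≥ 1, which is false.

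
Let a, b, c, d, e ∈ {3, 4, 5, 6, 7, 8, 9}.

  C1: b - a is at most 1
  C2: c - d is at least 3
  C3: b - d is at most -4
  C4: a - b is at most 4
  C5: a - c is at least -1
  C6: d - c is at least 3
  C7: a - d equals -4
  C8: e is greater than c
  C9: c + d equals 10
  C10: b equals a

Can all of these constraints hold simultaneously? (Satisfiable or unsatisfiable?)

Unsatisfiable

Constraints 2, 3, 4, and 5 give b − a ≥ -4, a − c ≥ -1, c − d ≥ 3, d − b ≥ 4.
Adding all 4 inequalities: the left sides telescope to 0, and the right sides sum to (-4) + (-1) + 3 + 4 = 2. So 0 ≥ 2, which is false.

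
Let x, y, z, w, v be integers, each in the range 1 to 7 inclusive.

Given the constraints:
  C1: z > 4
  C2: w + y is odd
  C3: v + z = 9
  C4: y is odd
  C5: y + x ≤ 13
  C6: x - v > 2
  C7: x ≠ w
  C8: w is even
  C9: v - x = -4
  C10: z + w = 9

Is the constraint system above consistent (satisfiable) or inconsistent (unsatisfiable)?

Satisfiable

The assignment x = 6, y = 7, z = 7, w = 2, v = 2 works:
  constraint 3 holds since v + z = 9.
  constraint 5 holds since y + x = 13.
  constraint 6 holds since x - v = 4.
The rest check out directly.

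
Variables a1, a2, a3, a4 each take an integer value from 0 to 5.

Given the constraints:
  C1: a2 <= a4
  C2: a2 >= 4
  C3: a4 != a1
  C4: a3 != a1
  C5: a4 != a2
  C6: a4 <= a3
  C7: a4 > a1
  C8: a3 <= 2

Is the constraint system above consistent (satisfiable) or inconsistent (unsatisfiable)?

From constraints 1 and 2: a4 ≥ a2 and a2 ≥ 4, so a4 ≥ 4. From constraints 6 and 8: a4 ≤ a3 and a3 ≤ 2, so a4 ≤ 2. But 2 < 4, so no value of a4 works.

Unsatisfiable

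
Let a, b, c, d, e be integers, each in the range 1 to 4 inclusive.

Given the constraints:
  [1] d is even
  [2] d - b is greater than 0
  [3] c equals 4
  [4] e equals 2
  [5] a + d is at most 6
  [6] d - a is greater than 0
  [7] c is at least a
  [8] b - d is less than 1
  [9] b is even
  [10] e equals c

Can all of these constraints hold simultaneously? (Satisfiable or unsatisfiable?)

Unsatisfiable

Constraint 4 fixes e = 2 and constraint 3 fixes c = 4, but constraint 10 requires e = c. Since 2 ≠ 4, contradiction.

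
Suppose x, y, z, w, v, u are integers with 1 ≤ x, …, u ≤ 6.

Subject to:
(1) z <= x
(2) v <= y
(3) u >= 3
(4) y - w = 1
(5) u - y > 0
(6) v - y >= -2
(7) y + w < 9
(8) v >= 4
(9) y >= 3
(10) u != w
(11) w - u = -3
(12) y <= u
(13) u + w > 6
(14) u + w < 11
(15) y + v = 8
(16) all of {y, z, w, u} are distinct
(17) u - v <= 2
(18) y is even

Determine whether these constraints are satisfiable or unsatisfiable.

Satisfiable

One satisfying assignment is x = 2, y = 4, z = 2, w = 3, v = 4, u = 6.
For the less obvious constraints — constraint 4: y - w = 1; constraint 5: u - y = 2; constraint 6: v - y = 0 — and the others hold by inspection.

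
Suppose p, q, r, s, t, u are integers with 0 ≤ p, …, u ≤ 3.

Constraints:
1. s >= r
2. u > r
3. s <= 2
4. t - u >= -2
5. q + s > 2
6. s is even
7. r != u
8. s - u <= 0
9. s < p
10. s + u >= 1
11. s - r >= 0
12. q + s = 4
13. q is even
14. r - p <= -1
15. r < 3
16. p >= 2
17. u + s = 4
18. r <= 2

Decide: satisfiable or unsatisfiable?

Satisfiable

The assignment p = 3, q = 2, r = 0, s = 2, t = 2, u = 2 works:
  constraint 4 holds since t - u = 0.
  constraint 5 holds since q + s = 4.
  constraint 8 holds since s - u = 0.
The rest check out directly.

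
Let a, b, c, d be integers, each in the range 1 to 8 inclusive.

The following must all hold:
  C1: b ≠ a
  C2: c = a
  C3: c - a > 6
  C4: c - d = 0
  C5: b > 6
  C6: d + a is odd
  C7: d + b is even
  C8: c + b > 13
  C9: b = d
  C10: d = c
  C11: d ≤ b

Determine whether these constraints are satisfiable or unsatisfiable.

Unsatisfiable

From constraints 2, 9, and 10, b = d = c = a, so b = a. But constraint 1 says b ≠ a. Contradiction.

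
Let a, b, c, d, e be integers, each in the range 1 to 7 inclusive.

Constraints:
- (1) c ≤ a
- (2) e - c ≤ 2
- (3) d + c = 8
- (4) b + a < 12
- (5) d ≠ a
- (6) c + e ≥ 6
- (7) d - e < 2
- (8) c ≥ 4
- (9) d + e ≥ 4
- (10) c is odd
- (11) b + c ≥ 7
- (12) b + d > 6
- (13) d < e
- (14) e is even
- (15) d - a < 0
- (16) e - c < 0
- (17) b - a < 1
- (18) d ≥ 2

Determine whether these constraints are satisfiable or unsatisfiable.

Satisfiable

One satisfying assignment is a = 6, b = 5, c = 5, d = 3, e = 4.
For the less obvious constraints — constraint 2: e - c = -1; constraint 3: d + c = 8; constraint 4: b + a = 11 — and the others hold by inspection.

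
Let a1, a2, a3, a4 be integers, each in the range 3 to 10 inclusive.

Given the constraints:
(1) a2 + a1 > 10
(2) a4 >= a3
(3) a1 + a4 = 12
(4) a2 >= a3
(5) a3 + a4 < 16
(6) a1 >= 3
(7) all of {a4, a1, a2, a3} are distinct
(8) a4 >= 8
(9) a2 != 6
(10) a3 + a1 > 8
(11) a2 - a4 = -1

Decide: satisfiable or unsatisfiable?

Satisfiable

The assignment a1 = 4, a2 = 7, a3 = 6, a4 = 8 works:
  constraint 1 holds since a2 + a1 = 11.
  constraint 3 holds since a1 + a4 = 12.
The rest check out directly.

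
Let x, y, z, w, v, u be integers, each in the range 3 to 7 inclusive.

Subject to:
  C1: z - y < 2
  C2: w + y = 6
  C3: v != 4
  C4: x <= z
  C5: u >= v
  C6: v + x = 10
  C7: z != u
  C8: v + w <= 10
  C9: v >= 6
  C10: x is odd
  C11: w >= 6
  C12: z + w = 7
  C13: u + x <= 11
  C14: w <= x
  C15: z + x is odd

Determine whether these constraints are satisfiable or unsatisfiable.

Unsatisfiable

From constraints 5 and 9: u ≥ v ≥ 6. From constraints 11 and 14: x ≥ w ≥ 6. Hence u + x ≥ 12. But constraint 13 requires u + x ≤ 11, and 11 < 12. Contradiction.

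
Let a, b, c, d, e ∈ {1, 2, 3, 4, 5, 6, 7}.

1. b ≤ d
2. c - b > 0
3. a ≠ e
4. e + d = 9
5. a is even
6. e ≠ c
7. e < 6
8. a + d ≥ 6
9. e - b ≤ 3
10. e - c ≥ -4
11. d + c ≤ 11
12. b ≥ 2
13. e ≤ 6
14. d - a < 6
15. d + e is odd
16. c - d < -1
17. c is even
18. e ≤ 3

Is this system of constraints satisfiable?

Satisfiable

One satisfying assignment is a = 2, b = 3, c = 4, d = 6, e = 3.
For the less obvious constraints — constraint 2: c - b = 1; constraint 4: e + d = 9; constraint 8: a + d = 8 — and the others hold by inspection.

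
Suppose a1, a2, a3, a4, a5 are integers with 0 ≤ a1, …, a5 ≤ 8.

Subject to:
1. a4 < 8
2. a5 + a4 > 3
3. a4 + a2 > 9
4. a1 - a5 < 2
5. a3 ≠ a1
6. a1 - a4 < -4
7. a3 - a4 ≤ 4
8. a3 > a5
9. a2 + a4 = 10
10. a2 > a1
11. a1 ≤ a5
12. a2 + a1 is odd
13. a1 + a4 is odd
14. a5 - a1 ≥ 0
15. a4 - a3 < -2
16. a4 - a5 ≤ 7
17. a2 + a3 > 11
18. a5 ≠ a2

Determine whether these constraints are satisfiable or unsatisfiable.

Try a1 = 0, a2 = 5, a3 = 8, a4 = 5, a5 = 1.
Check constraint 2: a5 + a4 = 6; constraint 3: a4 + a2 = 10; constraint 4: a1 - a5 = -1. The remaining constraints are straightforward to verify.

Satisfiable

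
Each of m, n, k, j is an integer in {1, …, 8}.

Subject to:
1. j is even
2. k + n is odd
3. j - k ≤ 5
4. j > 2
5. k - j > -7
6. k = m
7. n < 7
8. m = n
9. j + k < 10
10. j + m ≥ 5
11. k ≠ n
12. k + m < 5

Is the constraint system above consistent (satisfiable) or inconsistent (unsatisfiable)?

Unsatisfiable

From constraints 6 and 8, k = m = n, so k = n. But constraint 11 says k ≠ n. Contradiction.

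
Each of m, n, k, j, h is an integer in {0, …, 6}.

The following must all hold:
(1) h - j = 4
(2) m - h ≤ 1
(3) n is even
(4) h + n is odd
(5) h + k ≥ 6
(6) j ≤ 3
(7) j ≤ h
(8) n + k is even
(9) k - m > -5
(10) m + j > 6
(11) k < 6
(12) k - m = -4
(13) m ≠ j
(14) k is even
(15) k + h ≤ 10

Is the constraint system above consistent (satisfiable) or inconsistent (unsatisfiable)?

One satisfying assignment is m = 6, n = 0, k = 2, j = 1, h = 5.
For the less obvious constraints — constraint 1: h - j = 4; constraint 2: m - h = 1; constraint 5: h + k = 7 — and the others hold by inspection.

Satisfiable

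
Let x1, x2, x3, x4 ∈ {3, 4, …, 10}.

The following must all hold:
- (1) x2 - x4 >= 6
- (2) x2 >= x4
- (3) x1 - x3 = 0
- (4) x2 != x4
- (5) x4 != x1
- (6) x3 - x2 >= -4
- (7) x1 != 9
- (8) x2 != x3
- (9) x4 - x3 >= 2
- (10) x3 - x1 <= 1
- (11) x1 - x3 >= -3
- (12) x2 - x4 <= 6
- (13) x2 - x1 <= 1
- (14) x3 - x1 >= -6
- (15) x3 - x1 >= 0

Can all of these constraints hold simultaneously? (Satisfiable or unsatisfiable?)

Unsatisfiable

Constraints 1, 9, 13, and 14 give x1 − x2 ≥ -1, x2 − x4 ≥ 6, x4 − x3 ≥ 2, x3 − x1 ≥ -6.
Adding all 4 inequalities: the left sides telescope to 0, and the right sides sum to (-1) + 6 + 2 + (-6) = 1. So 0 ≥ 1, which is false.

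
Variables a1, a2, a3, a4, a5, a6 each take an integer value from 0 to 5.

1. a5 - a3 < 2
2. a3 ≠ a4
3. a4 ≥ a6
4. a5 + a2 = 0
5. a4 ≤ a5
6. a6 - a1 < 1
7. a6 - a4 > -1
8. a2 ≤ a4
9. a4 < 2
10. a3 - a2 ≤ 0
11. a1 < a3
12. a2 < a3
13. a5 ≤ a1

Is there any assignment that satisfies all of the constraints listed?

Constraints 5, 8, 10, 11, and 13 give a1 < a3, a3 ≤ a2, a2 ≤ a4, a4 ≤ a5, a5 ≤ a1. Chaining: a1 < a3 ≤ a2 ≤ a4 ≤ a5 ≤ a1, which forces a1 < a1 — impossible.

Unsatisfiable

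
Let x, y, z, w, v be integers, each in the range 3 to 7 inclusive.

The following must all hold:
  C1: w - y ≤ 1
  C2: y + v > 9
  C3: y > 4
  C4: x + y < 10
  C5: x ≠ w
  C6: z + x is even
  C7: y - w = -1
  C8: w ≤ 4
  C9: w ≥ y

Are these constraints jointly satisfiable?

From constraint 3: y ≥ 5. From constraints 8 and 9: y ≤ w and w ≤ 4, so y ≤ 4. But 4 < 5, so no value of y works.

Unsatisfiable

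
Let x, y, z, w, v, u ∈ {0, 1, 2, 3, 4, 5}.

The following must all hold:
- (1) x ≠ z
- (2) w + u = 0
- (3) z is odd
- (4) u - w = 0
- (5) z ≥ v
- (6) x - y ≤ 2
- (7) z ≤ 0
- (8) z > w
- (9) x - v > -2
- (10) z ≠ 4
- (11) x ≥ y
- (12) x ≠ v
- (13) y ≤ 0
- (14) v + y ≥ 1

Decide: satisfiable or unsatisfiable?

From constraints 5 and 7: v ≤ z ≤ 0. From constraint 13: y ≤ 0. Hence v + y ≤ 0. But constraint 14 requires v + y ≥ 1, and 1 > 0. Contradiction.

Unsatisfiable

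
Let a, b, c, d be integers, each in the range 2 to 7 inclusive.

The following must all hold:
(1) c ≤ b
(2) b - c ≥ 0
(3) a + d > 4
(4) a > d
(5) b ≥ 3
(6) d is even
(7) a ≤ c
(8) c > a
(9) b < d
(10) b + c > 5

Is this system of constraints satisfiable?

Unsatisfiable

Constraints 2, 4, 7, and 9 give c ≤ b, b < d, d < a, a ≤ c. Chaining: c ≤ b < d < a ≤ c, which forces c < c — impossible.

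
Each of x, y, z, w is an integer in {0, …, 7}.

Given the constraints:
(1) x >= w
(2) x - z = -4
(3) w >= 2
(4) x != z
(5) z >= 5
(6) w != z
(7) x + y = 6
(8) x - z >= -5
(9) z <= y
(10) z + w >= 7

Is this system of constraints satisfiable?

Unsatisfiable

From constraints 1 and 3: x ≥ w ≥ 2. From constraints 5 and 9: y ≥ z ≥ 5. Hence x + y ≥ 7. But constraint 7 requires x + y = 6, and 6 < 7. Contradiction.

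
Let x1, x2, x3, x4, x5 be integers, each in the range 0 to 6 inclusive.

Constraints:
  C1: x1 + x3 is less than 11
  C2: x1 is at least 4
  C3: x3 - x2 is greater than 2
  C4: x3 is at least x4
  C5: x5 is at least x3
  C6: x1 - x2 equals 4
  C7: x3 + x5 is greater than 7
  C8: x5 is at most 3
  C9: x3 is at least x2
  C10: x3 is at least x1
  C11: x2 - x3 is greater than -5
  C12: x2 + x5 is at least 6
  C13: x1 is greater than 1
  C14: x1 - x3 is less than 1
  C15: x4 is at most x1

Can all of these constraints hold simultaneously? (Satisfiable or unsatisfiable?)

Unsatisfiable

From constraints 2 and 10: x3 ≥ x1 and x1 ≥ 4, so x3 ≥ 4. From constraints 5 and 8: x3 ≤ x5 and x5 ≤ 3, so x3 ≤ 3. But 3 < 4, so no value of x3 works.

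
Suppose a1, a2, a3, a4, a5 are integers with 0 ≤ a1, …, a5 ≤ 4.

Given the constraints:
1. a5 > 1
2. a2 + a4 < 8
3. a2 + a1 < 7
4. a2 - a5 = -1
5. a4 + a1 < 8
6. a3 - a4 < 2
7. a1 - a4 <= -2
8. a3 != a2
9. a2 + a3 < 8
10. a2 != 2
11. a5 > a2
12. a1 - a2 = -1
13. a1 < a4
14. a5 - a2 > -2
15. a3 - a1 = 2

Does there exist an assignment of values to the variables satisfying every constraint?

The assignment a1 = 2, a2 = 3, a3 = 4, a4 = 4, a5 = 4 works:
  constraint 2 holds since a2 + a4 = 7.
  constraint 3 holds since a2 + a1 = 5.
  constraint 4 holds since a2 - a5 = -1.
The rest check out directly.

Satisfiable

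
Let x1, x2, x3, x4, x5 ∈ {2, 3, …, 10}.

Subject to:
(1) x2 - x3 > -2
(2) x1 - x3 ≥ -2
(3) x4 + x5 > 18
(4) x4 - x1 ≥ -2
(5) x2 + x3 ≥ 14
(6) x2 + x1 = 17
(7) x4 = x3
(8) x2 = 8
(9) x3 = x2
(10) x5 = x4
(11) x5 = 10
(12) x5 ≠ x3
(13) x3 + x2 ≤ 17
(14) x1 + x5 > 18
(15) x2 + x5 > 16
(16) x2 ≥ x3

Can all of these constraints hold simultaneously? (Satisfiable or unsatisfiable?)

Constraint 11 fixes x5 = 10 and constraint 8 fixes x2 = 8. Constraints 7, 9, and 10 give x5 = x4 = x3 = x2, so x5 = x2. But 10 ≠ 8 — contradiction.

Unsatisfiable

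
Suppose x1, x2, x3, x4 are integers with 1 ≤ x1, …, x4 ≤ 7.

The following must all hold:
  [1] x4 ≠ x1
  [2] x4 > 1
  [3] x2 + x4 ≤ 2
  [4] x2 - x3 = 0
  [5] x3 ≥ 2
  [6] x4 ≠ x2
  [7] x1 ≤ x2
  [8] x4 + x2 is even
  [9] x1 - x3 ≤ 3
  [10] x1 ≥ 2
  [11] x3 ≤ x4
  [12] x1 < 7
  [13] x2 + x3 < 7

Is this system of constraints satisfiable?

Unsatisfiable

From constraints 7 and 10: x2 ≥ x1 ≥ 2. From constraints 5 and 11: x4 ≥ x3 ≥ 2. Hence x2 + x4 ≥ 4. But constraint 3 requires x2 + x4 ≤ 2, and 2 < 4. Contradiction.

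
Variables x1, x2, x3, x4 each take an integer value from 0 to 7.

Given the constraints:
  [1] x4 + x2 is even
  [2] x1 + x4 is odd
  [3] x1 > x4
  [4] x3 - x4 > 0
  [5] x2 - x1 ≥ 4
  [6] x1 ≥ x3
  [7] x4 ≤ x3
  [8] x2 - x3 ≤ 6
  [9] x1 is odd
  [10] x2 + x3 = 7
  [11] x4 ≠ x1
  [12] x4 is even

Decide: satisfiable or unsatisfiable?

Setting (x1, x2, x3, x4) = (1, 6, 1, 0) satisfies everything: constraint 4: x3 - x4 = 1; constraint 5: x2 - x1 = 5; constraint 8: x2 - x3 = 5, and the others follow.

Satisfiable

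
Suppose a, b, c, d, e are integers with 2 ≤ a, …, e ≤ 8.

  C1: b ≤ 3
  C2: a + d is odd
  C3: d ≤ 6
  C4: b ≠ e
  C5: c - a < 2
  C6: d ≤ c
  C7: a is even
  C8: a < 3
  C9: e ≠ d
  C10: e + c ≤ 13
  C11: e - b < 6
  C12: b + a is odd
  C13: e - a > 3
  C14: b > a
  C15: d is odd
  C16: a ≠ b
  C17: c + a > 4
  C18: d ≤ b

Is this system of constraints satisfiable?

Satisfiable

Take a = 2, b = 3, c = 3, d = 3, e = 7. Then constraint 5: c - a = 1; constraint 10: e + c = 10, and every other listed constraint is also met.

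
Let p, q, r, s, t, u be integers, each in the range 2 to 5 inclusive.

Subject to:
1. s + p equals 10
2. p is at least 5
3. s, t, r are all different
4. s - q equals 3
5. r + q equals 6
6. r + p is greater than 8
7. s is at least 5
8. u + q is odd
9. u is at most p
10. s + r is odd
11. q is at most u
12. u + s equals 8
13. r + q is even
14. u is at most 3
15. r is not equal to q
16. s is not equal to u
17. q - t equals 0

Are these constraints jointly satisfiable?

Satisfiable

Setting (p, q, r, s, t, u) = (5, 2, 4, 5, 2, 3) satisfies everything: constraint 1: s + p = 10; constraint 4: s - q = 3, and the others follow.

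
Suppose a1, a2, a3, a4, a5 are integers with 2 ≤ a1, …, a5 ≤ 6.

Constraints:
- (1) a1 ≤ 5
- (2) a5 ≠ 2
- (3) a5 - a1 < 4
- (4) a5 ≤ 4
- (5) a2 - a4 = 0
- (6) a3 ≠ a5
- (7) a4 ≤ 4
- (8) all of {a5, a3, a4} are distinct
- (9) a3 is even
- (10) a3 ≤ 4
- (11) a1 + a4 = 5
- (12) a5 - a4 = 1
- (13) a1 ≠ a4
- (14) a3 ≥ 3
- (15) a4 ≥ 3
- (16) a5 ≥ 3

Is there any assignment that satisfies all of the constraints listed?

Unsatisfiable

Constraints 4, 7, 10, 14, 15, and 16 confine each of a5, a3, a4 to the 2 values {3, 4}.
Constraint 8 requires all 3 of them to be distinct, but only 2 values are available — impossible by the pigeonhole principle.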